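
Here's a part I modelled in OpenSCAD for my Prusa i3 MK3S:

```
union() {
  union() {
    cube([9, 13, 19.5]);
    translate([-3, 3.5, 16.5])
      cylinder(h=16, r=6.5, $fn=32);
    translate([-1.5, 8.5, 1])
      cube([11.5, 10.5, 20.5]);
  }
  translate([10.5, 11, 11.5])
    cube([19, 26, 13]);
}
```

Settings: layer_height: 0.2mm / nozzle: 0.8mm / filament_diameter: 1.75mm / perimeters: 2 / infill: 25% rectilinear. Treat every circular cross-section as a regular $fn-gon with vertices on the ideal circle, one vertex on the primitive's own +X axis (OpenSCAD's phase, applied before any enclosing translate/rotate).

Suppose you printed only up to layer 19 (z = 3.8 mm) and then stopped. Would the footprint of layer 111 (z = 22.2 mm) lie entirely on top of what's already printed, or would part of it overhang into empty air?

Compare the two slices. At z = 3.8: the cube is present — its section is the full 9×13 rectangle (area 117.00 mm²); the cylinder at (-3, 3.5) is not intersected at this z (z outside [16.5, 32.5]); the 11.5×10.5 cube at (-1.5, 8.5) contributes its full rectangle (area 120.75 mm²); Taking the union: the regions partially overlap — summed areas 237.75 mm² minus the doubly-counted overlap 40.50 mm² gives 197.25 mm² — area = 197.25 mm²; the cube at (10.5, 11) is absent (z outside [11.5, 24.5]); Merging all regions: only that combined region is present, so the union is just that shape — area = 197.25 mm². At z = 22.2: the cube is not intersected at this z (z outside [0, 19.5]); the cylinder at (-3, 3.5): section is a regular 32-gon, circumradius r=6.5 (area = (32/2)·6.500²·sin(360°/32) = 131.88 mm²); the cube at (-1.5, 8.5) does not reach this height (z outside [1, 21.5]); Combining (union): only the r=6.5 cylinder at (-3, 3.5) is present, so the union is just that shape — area = 131.88 mm²; the cube at (10.5, 11) is present — its section is the full 19×26 rectangle (area 494.00 mm²); Merging all regions: the 2 present regions are separate (no shared area or edge), so areas and boundary lengths simply add and each stays a separate island — area = 625.88 mm². Checking containment: at z = 22.2 the cross-section extends beyond the z = 3.8 cross-section by about 599.03 mm².

part overhangs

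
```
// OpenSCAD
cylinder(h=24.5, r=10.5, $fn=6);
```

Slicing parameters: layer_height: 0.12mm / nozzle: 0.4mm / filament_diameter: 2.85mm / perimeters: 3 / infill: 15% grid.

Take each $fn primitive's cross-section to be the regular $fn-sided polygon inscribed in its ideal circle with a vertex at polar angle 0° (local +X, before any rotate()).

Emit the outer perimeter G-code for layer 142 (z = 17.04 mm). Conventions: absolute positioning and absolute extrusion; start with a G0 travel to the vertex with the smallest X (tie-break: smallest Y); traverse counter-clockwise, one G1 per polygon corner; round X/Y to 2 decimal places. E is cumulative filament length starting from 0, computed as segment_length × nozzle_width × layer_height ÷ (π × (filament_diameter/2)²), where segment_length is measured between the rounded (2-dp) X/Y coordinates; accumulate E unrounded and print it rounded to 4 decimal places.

G0 X-10.50 Y0.00 Z17.04
G1 X-5.25 Y-9.09 E0.0790
G1 X5.25 Y-9.09 E0.1580
G1 X10.50 Y0.00 E0.2370
G1 X5.25 Y9.09 E0.3160
G1 X-5.25 Y9.09 E0.3950
G1 X-10.50 Y0.00 E0.4739

At z = 17.04 mm: the r=10.5 cylinder contributes a regular 6-gon of circumradius 10.5. The outline is a single polygon with 6 vertices. Extrusion per mm of travel: 0.4 × 0.12 / (π × 1.425²) = 0.007524. Accumulating E over each segment gives final E = 0.4739.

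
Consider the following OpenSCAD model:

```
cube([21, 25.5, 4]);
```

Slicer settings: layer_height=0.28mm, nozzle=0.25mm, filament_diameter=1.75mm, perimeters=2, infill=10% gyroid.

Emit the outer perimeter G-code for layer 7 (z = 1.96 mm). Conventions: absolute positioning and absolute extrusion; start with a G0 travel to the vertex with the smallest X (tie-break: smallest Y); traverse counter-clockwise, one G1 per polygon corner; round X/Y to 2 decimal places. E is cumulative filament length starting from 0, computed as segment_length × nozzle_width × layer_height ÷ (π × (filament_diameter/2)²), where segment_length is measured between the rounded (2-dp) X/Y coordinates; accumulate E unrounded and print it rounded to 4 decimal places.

At z = 1.96 mm: the 21×25.5 cube contributes its full rectangle. The outline is a single polygon with 4 vertices. Extrusion per mm of travel: 0.25 × 0.28 / (π × 0.875²) = 0.029103. Accumulating E over each segment gives final E = 2.7065.

G0 X0.00 Y0.00 Z1.96
G1 X21.00 Y0.00 E0.6112
G1 X21.00 Y25.50 E1.3533
G1 X0.00 Y25.50 E1.9644
G1 X0.00 Y0.00 E2.7065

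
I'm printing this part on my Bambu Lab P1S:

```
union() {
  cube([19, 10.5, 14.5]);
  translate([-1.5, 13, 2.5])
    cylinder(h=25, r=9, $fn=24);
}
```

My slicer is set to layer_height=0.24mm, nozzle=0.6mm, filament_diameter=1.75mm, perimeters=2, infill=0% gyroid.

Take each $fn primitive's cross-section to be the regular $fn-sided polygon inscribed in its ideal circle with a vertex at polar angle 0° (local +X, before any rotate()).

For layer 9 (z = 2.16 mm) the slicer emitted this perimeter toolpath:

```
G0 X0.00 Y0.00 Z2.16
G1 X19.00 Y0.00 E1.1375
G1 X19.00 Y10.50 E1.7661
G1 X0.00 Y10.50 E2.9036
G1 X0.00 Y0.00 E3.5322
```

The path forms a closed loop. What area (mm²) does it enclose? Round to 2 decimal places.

Apply the shoelace formula to the sequence of (X, Y) vertices; enclosed area = 199.50 mm².

199.50 mm²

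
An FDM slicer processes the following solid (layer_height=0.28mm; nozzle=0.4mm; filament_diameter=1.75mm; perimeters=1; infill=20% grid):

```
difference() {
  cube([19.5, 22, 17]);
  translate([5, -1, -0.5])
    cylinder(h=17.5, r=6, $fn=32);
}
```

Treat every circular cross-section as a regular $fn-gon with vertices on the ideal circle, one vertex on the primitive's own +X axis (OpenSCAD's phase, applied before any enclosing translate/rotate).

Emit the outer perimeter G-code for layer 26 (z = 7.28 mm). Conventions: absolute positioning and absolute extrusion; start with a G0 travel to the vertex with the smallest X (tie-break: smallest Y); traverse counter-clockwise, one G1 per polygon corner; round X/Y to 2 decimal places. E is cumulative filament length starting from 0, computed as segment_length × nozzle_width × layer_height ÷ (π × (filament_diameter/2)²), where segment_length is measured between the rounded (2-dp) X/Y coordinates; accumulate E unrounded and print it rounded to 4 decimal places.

At z = 7.28 mm: the 19.5×22 cube contributes its full rectangle; the r=6 cylinder at (5, -1) contributes a regular 32-gon of circumradius 6; Subtracting the remaining from the first: starting from the 19.5×22 cube, the r=6 cylinder at (5, -1) partially overlaps it — only the 43.05 mm² overlap (of its 112.37 mm²) is removed, clipping the outline — 1 connected region. The outline is a single polygon with 18 vertices. Extrusion per mm of travel: 0.4 × 0.28 / (π × 0.875²) = 0.046564. Accumulating E over each segment gives final E = 3.9159.

G0 X0.00 Y2.31 Z7.28
G1 X0.01 Y2.33 E0.0010
G1 X0.76 Y3.24 E0.0560
G1 X1.67 Y3.99 E0.1109
G1 X2.70 Y4.54 E0.1652
G1 X3.83 Y4.88 E0.2202
G1 X5.00 Y5.00 E0.2749
G1 X6.17 Y4.88 E0.3297
G1 X7.30 Y4.54 E0.3847
G1 X8.33 Y3.99 E0.4390
G1 X9.24 Y3.24 E0.4939
G1 X9.99 Y2.33 E0.5489
G1 X10.54 Y1.30 E0.6032
G1 X10.88 Y0.17 E0.6582
G1 X10.90 Y0.00 E0.6661
G1 X19.50 Y0.00 E1.0666
G1 X19.50 Y22.00 E2.0910
G1 X0.00 Y22.00 E2.9990
G1 X0.00 Y2.31 E3.9159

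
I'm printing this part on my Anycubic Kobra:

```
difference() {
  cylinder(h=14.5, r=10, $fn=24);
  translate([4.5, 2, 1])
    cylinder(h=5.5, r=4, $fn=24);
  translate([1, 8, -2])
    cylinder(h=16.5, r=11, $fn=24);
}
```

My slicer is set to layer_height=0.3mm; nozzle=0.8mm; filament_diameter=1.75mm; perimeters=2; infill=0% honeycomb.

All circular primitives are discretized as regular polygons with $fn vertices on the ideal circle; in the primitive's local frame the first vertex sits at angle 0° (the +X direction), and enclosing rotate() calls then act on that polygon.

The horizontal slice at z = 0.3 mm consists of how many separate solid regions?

At z = 0.3 mm: the r=10 cylinder contributes a regular 24-gon of circumradius 10; the cylinder at (4.5, 2) does not reach this height (z outside [1, 6.5]); the r=11 cylinder at (1, 8) contributes a regular 24-gon of circumradius 11; After the difference (first − rest): starting from the r=10 cylinder, the r=11 cylinder at (1, 8) partially overlaps it — only the 177.76 mm² overlap (of its 375.81 mm²) is removed, clipping the outline — 1 connected region. The result has 1 disconnected region.

1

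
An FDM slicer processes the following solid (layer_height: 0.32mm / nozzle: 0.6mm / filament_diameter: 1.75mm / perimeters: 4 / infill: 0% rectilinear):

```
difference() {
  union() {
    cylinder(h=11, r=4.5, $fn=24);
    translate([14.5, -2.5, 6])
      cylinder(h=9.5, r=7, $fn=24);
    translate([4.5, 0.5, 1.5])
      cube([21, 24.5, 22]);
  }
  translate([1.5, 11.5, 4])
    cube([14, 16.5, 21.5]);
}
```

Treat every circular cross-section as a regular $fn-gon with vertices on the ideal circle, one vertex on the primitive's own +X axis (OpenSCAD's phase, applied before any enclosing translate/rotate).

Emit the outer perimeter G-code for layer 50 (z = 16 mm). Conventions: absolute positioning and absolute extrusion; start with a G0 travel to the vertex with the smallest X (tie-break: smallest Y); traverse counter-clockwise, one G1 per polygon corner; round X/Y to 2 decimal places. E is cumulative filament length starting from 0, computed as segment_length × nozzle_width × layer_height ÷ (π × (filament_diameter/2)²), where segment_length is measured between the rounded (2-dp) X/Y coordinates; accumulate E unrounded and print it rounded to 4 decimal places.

G0 X4.50 Y0.50 Z16.00
G1 X25.50 Y0.50 E1.6763
G1 X25.50 Y25.00 E3.6320
G1 X15.50 Y25.00 E4.4302
G1 X15.50 Y11.50 E5.5079
G1 X4.50 Y11.50 E6.3859
G1 X4.50 Y0.50 E7.2640

At z = 16 mm: the cylinder is absent (z outside [0, 11]); the cylinder at (14.5, -2.5) is absent (z outside [6, 15.5]); the cube at (4.5, 0.5) (footprint 21×24.5) is included at this height; Combining (union): only the 21×24.5 cube at (4.5, 0.5) is present, so the union is just that shape — 1 connected region; the 14×16.5 cube at (1.5, 11.5) contributes its full rectangle; After the difference (first − rest): starting from the result so far, the 14×16.5 cube at (1.5, 11.5) partially overlaps it — only the 148.50 mm² overlap (of its 231.00 mm²) is removed, clipping the outline — 1 connected region. The outline is a single polygon with 6 vertices. Extrusion per mm of travel: 0.6 × 0.32 / (π × 0.875²) = 0.079824. Accumulating E over each segment gives final E = 7.2640.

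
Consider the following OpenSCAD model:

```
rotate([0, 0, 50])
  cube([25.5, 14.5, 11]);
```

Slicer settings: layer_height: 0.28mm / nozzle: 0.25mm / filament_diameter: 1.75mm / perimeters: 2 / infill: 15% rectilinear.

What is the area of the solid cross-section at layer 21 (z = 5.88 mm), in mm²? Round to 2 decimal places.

369.75 mm²

At z = 5.88 mm: the cube is present — its section is the full 25.5×14.5 rectangle (area 369.75 mm²); (whole slice rotated 50° about Z — lengths, areas and connectivity unchanged). Overall, the cross-section is a single solid region. Net area = 369.75 mm².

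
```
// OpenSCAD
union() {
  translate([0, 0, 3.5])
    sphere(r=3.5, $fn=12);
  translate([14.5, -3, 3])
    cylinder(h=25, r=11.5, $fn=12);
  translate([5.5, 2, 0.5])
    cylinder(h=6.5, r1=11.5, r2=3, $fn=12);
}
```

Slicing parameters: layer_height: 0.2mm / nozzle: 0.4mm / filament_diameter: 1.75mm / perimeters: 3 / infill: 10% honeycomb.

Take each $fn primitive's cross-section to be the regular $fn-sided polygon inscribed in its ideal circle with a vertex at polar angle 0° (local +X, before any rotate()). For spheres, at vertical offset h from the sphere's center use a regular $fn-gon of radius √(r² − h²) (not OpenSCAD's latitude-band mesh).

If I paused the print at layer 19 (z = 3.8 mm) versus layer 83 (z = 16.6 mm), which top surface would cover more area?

layer 19 (z = 3.8 mm)

Layer 19 (z = 3.8): the sphere: section is a regular 12-gon, circumradius = √(r²−h²) = √(3.5²−0.3²) = 3.487 (area = (12/2)·3.487²·sin(360°/12) = 36.48 mm²); the r=11.5 cylinder at (14.5, -3) gives a regular 12-gon of circumradius 11.5 (constant along its height) (area = (12/2)·11.500²·sin(360°/12) = 396.75 mm²); the cone at (5.5, 2) (r1=11.5→r2=3) has section circumradius 7.185 here — a regular 12-gon (area = (12/2)·7.185²·sin(360°/12) = 154.86 mm²); Merging all regions: the regions partially overlap — summed areas 588.09 mm² minus the doubly-counted overlap 104.31 mm² gives 483.78 mm² — area = 483.78 mm². So its area = 483.78 mm². Layer 83 (z = 16.6): the sphere is absent (|z−center|=13.100 > r=3.5); the r=11.5 cylinder at (14.5, -3) gives a regular 12-gon of circumradius 11.5 (constant along its height) (area = (12/2)·11.500²·sin(360°/12) = 396.75 mm²); the cone at (5.5, 2) is absent (z outside [0.5, 7]); Taking the union: only the r=11.5 cylinder at (14.5, -3) is present, so the union is just that shape — area = 396.75 mm². So its area = 396.75 mm². Layer 19 is larger (483.78 vs 396.75 mm²).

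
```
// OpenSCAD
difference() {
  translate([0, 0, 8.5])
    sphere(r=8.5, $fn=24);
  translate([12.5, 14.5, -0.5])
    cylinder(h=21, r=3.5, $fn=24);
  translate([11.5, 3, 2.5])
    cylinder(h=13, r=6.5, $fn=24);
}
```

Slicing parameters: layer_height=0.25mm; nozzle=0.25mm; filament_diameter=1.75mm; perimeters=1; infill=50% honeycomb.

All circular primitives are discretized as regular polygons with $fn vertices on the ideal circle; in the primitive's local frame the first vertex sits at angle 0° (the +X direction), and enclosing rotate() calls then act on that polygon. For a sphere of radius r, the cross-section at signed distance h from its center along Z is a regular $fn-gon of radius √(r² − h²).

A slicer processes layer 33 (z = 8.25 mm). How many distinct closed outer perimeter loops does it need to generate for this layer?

1

At z = 8.25 mm: the sphere: section is a regular 24-gon, circumradius = √(r²−h²) = √(8.5²−0.25²) = 8.496; the r=3.5 cylinder at (12.5, 14.5) gives a regular 24-gon of circumradius 3.5 (constant along its height); the cylinder at (11.5, 3): section is a regular 24-gon, circumradius r=6.5; Subtracting the remaining from the first: starting from the r=8.5 sphere, the r=3.5 cylinder at (12.5, 14.5) misses the remaining region (no effect); the r=6.5 cylinder at (11.5, 3) partially overlaps it — only the 18.36 mm² overlap (of its 131.22 mm²) is removed, clipping the outline — 1 connected region. The result has 1 disconnected region.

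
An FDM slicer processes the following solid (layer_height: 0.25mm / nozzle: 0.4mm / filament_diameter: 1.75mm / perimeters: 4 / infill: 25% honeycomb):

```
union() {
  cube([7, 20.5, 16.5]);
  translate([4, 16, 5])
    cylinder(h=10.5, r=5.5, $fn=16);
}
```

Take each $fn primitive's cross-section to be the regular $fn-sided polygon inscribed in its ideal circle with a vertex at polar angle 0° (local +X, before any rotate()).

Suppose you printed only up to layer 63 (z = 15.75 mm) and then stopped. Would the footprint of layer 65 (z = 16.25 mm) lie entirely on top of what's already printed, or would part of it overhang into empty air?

Compare the two slices. At z = 15.75: the 7×20.5 cube contributes its full rectangle (area 143.50 mm²); the cylinder at (4, 16) is not intersected at this z (z outside [5, 15.5]); Combining (union): only the 7×20.5 cube is present, so the union is just that shape — area = 143.50 mm². At z = 16.25: the cube (footprint 7×20.5) is included at this height (area 143.50 mm²); the cylinder at (4, 16) is not intersected at this z (z outside [5, 15.5]); Merging all regions: only the 7×20.5 cube is present, so the union is just that shape — area = 143.50 mm². Checking containment: the cross-section at z = 16.25 is a subset of the cross-section at z = 15.75.

entirely on top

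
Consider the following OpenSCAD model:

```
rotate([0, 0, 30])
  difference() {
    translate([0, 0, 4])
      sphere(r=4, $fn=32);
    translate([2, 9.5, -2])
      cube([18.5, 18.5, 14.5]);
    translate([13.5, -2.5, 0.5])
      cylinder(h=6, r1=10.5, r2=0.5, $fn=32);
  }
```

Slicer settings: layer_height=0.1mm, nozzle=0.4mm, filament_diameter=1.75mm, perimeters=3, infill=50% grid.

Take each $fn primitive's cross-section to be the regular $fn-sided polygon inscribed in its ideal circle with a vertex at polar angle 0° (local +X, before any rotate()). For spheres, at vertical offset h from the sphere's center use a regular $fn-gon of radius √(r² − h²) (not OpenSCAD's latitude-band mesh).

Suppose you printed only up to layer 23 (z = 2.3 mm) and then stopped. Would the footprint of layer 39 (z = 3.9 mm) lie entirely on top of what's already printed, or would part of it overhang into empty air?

part overhangs

Compare the two slices. At z = 2.3: the r=4 sphere slices to a regular 32-gon of circumradius 3.621 (√(r²−h²) with h=1.7 from center) (area = (32/2)·3.621²·sin(360°/32) = 40.92 mm²); the 18.5×18.5 cube at (2, 9.5) contributes its full rectangle (area 342.25 mm²); the cone at (13.5, -2.5) contributes a regular 32-gon of circumradius 7.500 (interpolated between r1=10.5 and r2=0.5 at t=0.300) (area = (32/2)·7.500²·sin(360°/32) = 175.58 mm²); After the difference (first − rest): starting from the r=4 sphere (40.92 mm²), the 18.5×18.5 cube at (2, 9.5) misses the remaining region (no effect); the cone at (13.5, -2.5) misses the remaining region (no effect) — area = 40.92 mm²; (whole slice rotated 30° about Z — lengths, areas and connectivity unchanged). At z = 3.9: the r=4 sphere slices to a regular 32-gon of circumradius 3.999 (√(r²−h²) with h=0.1 from center) (area = (32/2)·3.999²·sin(360°/32) = 49.91 mm²); the cube at (2, 9.5) (footprint 18.5×18.5) is included at this height (area 342.25 mm²); the cone at (13.5, -2.5) contributes a regular 32-gon of circumradius 4.833 (interpolated between r1=10.5 and r2=0.5 at t=0.567) (area = (32/2)·4.833²·sin(360°/32) = 72.92 mm²); Subtracting the remaining from the first: starting from the r=4 sphere (49.91 mm²), the 18.5×18.5 cube at (2, 9.5) misses the remaining region (no effect); the cone at (13.5, -2.5) misses the remaining region (no effect) — area = 49.91 mm²; (rotated 30° about Z; rotation is an isometry so areas/perimeters/island counts are preserved). Checking containment: at z = 3.9 the cross-section extends beyond the z = 2.3 cross-section by about 8.99 mm².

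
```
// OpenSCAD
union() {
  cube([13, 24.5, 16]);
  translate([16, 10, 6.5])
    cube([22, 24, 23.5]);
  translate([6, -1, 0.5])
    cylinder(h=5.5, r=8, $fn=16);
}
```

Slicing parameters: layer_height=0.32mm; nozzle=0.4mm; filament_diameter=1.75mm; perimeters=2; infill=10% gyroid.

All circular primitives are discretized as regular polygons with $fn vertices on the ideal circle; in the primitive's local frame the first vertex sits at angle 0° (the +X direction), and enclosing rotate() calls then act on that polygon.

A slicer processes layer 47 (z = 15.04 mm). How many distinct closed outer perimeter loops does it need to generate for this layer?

2

At z = 15.04 mm: the 13×24.5 cube contributes its full rectangle; the cube at (16, 10) (footprint 22×24) is included at this height; the cylinder at (6, -1) is not intersected at this z (z outside [0.5, 6]); Taking the union: the 2 present regions are separate (no shared area or edge), so areas and boundary lengths simply add and each stays a separate island — 2 connected regions. The result has 2 disconnected regions.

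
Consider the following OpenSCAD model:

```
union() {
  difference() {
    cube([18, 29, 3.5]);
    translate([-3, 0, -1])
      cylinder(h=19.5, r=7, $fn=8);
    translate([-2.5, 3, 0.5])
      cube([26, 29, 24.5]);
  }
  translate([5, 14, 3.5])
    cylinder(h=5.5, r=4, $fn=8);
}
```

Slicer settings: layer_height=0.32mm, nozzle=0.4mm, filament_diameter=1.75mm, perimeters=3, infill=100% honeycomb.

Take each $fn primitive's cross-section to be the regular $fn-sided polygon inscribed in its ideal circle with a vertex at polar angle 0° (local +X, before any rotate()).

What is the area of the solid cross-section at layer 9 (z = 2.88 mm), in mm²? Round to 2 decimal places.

At z = 2.88 mm: the cube (footprint 18×29) is included at this height (area 522.00 mm²); the r=7 cylinder at (-3, 0) gives a regular 8-gon of circumradius 7 (constant along its height) (area = (8/2)·7.000²·sin(360°/8) = 138.59 mm²); the 26×29 cube at (-2.5, 3) contributes its full rectangle (area 754.00 mm²); Taking the first minus the rest: starting from the 18×29 cube (522.00 mm²), the r=7 cylinder at (-3, 0) partially overlaps it — only the 15.51 mm² overlap (of its 138.59 mm²) is removed, clipping the outline; the 26×29 cube at (-2.5, 3) partially overlaps it — only the 462.62 mm² overlap (of its 754.00 mm²) is removed, clipping the outline — area = 43.86 mm²; the cylinder at (5, 14) does not reach this height (z outside [3.5, 9]); Combining (union): only that combined region is present, so the union is just that shape — area = 43.86 mm². Overall, the cross-section is a single solid region. Net area = 43.86 mm².

43.86 mm²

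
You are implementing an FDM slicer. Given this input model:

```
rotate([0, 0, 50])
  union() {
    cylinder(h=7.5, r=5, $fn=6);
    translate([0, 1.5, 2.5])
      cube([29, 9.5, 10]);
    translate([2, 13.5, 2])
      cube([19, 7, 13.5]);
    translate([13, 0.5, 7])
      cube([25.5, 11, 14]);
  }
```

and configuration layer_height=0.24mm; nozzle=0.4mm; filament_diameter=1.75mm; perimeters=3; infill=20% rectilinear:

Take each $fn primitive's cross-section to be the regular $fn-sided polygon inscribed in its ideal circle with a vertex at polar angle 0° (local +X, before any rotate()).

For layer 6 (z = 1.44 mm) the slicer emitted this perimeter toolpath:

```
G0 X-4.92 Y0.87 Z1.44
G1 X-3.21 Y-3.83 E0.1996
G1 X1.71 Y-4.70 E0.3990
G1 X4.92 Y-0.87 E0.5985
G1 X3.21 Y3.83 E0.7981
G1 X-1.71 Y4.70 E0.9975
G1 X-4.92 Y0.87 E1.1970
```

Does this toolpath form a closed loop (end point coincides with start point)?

Start point (G0): (-4.92, 0.87). End point (last G1): the path returns to the start — closed.

yes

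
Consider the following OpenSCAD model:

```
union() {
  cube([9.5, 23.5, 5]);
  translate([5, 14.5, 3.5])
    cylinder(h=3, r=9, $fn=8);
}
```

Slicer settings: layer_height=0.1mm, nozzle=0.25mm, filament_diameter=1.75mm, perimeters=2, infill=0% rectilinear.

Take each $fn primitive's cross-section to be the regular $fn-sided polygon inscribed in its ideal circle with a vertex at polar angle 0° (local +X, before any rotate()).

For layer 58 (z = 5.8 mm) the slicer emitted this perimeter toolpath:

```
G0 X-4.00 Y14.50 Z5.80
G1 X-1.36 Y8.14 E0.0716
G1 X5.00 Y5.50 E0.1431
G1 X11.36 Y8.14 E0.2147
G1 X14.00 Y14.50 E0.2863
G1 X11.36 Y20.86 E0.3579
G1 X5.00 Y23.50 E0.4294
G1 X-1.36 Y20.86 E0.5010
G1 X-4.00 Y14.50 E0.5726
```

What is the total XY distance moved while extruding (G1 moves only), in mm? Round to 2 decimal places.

55.09 mm

Sum the Euclidean lengths of each G1 segment: total = 55.09 mm.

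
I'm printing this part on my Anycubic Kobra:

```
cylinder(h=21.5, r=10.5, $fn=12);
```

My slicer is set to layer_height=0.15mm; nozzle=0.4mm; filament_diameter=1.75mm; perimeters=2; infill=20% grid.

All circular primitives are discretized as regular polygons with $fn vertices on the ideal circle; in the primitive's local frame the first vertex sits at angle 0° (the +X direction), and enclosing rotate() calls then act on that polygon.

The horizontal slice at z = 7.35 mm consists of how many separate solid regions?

1

At z = 7.35 mm: the cylinder: section is a regular 12-gon, circumradius r=10.5. The result has 1 disconnected region.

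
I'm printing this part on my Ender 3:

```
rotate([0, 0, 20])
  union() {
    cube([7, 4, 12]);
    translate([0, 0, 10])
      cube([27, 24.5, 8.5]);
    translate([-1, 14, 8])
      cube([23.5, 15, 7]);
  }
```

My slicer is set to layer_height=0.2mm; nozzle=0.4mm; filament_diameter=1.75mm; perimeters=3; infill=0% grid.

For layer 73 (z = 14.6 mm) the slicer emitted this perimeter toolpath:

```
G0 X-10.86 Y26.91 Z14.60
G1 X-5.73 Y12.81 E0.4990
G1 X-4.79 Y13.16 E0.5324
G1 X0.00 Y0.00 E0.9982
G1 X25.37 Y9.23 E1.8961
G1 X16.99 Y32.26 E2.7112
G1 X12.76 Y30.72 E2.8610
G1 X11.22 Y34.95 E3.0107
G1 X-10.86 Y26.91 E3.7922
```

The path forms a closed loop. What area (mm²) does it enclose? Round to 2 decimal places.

777.86 mm²

Apply the shoelace formula to the sequence of (X, Y) vertices; enclosed area = 777.86 mm².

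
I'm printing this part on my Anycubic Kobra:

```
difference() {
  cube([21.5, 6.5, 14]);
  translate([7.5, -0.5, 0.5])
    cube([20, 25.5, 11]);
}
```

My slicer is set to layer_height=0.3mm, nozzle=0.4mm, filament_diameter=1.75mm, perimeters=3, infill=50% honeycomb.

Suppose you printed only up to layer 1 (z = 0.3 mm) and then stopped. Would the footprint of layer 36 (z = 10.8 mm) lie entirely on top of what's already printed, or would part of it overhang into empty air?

entirely on top

Compare the two slices. At z = 0.3: the 21.5×6.5 cube contributes its full rectangle (area 139.75 mm²); the cube at (7.5, -0.5) is absent (z outside [0.5, 11.5]); Subtracting the remaining from the first: none of the subtracted shapes is present at this height, so the 21.5×6.5 cube is unchanged — area = 139.75 mm². At z = 10.8: the cube (footprint 21.5×6.5) is included at this height (area 139.75 mm²); the cube at (7.5, -0.5) is present — its section is the full 20×25.5 rectangle (area 510.00 mm²); Subtracting the remaining from the first: starting from the 21.5×6.5 cube (139.75 mm²), the 20×25.5 cube at (7.5, -0.5) partially overlaps it — only the 91.00 mm² overlap (of its 510.00 mm²) is removed, clipping the outline — area = 48.75 mm². Checking containment: the cross-section at z = 10.8 is a subset of the cross-section at z = 0.3.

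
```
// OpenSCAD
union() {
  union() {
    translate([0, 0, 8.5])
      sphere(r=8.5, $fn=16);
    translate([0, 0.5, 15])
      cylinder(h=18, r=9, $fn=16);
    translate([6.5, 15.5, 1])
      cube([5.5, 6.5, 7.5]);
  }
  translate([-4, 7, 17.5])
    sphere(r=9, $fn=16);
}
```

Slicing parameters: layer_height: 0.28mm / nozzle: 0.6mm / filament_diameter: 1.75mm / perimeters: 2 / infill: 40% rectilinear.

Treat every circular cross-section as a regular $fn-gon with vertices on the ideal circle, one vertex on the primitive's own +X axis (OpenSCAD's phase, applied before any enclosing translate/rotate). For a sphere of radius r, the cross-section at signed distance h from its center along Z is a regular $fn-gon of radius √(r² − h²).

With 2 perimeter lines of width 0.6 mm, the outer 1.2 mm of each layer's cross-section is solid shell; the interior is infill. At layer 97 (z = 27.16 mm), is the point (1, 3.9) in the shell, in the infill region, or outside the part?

infill

At z = 27.16 mm: the sphere does not reach this height (|z−center|=18.660 > r=8.5); the r=9 cylinder at (0, 0.5) gives a regular 16-gon of circumradius 9 (constant along its height); the cube at (6.5, 15.5) is not intersected at this z (z outside [1, 8.5]); Merging all regions: only the r=9 cylinder at (0, 0.5) is present, so the union is just that shape — 1 connected region; the sphere at (-4, 7) does not reach this height (|z−center|=9.660 > r=9); Taking the union: only the result so far is present, so the union is just that shape — 1 connected region. Overall, the cross-section is a single solid region. The nearest boundary edge runs (3.44, 8.81)→(0.00, 9.50); distance from the point to it = 5.30 mm. The point is inside the cross-section and 5.30 mm from the nearest boundary — more than the 1.2 mm shell width (2 × 0.6), so it's in the infill interior.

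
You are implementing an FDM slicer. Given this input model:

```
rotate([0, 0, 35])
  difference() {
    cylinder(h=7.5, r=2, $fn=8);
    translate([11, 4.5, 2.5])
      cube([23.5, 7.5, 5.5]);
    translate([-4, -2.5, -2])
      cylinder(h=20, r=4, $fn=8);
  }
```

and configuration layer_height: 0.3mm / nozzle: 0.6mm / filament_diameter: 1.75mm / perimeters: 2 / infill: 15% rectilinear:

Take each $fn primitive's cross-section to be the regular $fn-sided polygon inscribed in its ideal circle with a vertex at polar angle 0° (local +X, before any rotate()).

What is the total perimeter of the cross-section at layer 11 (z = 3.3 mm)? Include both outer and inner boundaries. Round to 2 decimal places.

At z = 3.3 mm: the cylinder: section is a regular 8-gon, circumradius r=2 (perimeter = 2·8·2.000·sin(180°/8) = 12.25 mm); the cube at (11, 4.5) (footprint 23.5×7.5) is included at this height (perimeter 62.00 mm); the cylinder at (-4, -2.5): section is a regular 8-gon, circumradius r=4 (perimeter = 2·8·4.000·sin(180°/8) = 24.49 mm); Subtracting the remaining from the first: starting from the r=2 cylinder, the 23.5×7.5 cube at (11, 4.5) misses the remaining region (no effect); the r=4 cylinder at (-4, -2.5) partially overlaps it — only the 1.95 mm² overlap (of its 45.25 mm²) is removed, clipping the outline — boundary = 11.88 mm; (whole slice rotated 35° about Z — lengths, areas and connectivity unchanged). Overall, the cross-section is a single solid region. Total boundary length (outer) = 11.88 mm.

11.88 mm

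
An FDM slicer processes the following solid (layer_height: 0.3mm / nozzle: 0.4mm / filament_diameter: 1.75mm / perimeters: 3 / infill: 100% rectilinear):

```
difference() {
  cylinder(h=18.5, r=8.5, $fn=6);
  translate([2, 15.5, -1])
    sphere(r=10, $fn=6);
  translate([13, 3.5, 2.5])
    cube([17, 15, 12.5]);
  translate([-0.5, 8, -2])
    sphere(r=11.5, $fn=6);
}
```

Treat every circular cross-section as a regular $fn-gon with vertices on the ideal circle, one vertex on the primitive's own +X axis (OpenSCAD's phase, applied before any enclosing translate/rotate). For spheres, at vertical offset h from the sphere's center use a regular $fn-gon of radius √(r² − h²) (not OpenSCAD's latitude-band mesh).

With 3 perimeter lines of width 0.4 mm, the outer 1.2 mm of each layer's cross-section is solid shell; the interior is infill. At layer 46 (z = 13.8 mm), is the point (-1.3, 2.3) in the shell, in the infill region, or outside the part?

At z = 13.8 mm: the cylinder: section is a regular 6-gon, circumradius r=8.5; the sphere at (2, 15.5) is not intersected at this z (|z−center|=14.800 > r=10); the 17×15 cube at (13, 3.5) contributes its full rectangle; the sphere at (-0.5, 8) is not intersected at this z (|z−center|=15.800 > r=11.5); Subtracting the remaining from the first: starting from the r=8.5 cylinder, the 17×15 cube at (13, 3.5) misses the remaining region (no effect) — 1 connected region. Overall, the cross-section is a single solid region. The nearest boundary edge runs (-4.25, 7.36)→(4.25, 7.36); distance from the point to it = 5.06 mm. The point is inside the cross-section and 5.06 mm from the nearest boundary — more than the 1.2 mm shell width (3 × 0.4), so it's in the infill interior.

infill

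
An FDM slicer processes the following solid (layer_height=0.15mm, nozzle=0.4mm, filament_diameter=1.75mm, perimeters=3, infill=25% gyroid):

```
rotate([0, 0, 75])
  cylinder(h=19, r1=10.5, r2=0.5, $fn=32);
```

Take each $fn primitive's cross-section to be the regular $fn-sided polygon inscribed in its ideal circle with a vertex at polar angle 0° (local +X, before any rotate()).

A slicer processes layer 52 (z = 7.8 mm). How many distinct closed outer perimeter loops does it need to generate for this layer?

At z = 7.8 mm: the cone contributes a regular 32-gon of circumradius 6.395 (interpolated between r1=10.5 and r2=0.5 at t=0.411); (whole slice rotated 75° about Z — lengths, areas and connectivity unchanged). The result has 1 disconnected region.

1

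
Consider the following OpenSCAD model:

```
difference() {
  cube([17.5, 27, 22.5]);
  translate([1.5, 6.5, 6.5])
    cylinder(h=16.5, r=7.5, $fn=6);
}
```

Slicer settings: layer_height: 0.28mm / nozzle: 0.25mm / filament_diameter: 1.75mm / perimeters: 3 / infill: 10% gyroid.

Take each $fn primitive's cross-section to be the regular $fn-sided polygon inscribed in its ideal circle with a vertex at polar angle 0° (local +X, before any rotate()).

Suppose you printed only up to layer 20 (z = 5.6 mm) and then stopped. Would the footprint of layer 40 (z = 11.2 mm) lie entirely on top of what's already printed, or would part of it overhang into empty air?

Compare the two slices. At z = 5.6: the 17.5×27 cube contributes its full rectangle (area 472.50 mm²); the cylinder at (1.5, 6.5) is not intersected at this z (z outside [6.5, 23]); After the difference (first − rest): none of the subtracted shapes is present at this height, so the 17.5×27 cube is unchanged — area = 472.50 mm². At z = 11.2: the cube (footprint 17.5×27) is included at this height (area 472.50 mm²); the r=7.5 cylinder at (1.5, 6.5) contributes a regular 6-gon of circumradius 7.5 (area = (6/2)·7.500²·sin(360°/6) = 146.14 mm²); Taking the first minus the rest: starting from the 17.5×27 cube (472.50 mm²), the r=7.5 cylinder at (1.5, 6.5) partially overlaps it — only the 92.56 mm² overlap (of its 146.14 mm²) is removed, clipping the outline — area = 379.94 mm². Checking containment: the cross-section at z = 11.2 is a subset of the cross-section at z = 5.6.

entirely on top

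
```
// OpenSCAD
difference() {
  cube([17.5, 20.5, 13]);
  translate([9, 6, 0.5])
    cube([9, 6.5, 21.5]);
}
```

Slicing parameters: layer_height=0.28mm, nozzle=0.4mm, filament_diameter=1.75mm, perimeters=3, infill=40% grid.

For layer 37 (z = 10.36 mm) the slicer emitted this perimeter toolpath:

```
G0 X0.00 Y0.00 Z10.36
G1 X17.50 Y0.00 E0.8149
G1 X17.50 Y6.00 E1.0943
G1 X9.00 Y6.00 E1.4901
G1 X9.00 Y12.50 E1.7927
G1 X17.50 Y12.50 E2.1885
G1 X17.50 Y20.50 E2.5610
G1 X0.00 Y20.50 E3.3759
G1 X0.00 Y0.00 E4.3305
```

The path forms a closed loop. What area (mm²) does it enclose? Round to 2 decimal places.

Apply the shoelace formula to the sequence of (X, Y) vertices; enclosed area = 303.50 mm².

303.50 mm²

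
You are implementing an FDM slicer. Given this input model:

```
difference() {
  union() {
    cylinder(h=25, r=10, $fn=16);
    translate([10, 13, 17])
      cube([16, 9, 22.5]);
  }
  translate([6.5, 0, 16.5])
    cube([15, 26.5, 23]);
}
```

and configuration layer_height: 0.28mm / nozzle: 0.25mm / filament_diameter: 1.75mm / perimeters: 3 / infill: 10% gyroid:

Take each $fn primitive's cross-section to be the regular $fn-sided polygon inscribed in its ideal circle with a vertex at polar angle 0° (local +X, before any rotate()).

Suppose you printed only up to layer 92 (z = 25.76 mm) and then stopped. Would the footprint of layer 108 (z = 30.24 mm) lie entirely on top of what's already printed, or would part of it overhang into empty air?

entirely on top

Compare the two slices. At z = 25.76: the cylinder is absent (z outside [0, 25]); the cube at (10, 13) (footprint 16×9) is included at this height (area 144.00 mm²); Taking the union: only the 16×9 cube at (10, 13) is present, so the union is just that shape — area = 144.00 mm²; the cube at (6.5, 0) is present — its section is the full 15×26.5 rectangle (area 397.50 mm²); After the difference (first − rest): starting from that combined region (144.00 mm²), the 15×26.5 cube at (6.5, 0) partially overlaps it — only the 103.50 mm² overlap (of its 397.50 mm²) is removed, clipping the outline — area = 40.50 mm². At z = 30.24: the cylinder is absent (z outside [0, 25]); the 16×9 cube at (10, 13) contributes its full rectangle (area 144.00 mm²); Merging all regions: only the 16×9 cube at (10, 13) is present, so the union is just that shape — area = 144.00 mm²; the 15×26.5 cube at (6.5, 0) contributes its full rectangle (area 397.50 mm²); Subtracting the remaining from the first: starting from that combined region (144.00 mm²), the 15×26.5 cube at (6.5, 0) partially overlaps it — only the 103.50 mm² overlap (of its 397.50 mm²) is removed, clipping the outline — area = 40.50 mm². Checking containment: the cross-section at z = 30.24 is a subset of the cross-section at z = 25.76.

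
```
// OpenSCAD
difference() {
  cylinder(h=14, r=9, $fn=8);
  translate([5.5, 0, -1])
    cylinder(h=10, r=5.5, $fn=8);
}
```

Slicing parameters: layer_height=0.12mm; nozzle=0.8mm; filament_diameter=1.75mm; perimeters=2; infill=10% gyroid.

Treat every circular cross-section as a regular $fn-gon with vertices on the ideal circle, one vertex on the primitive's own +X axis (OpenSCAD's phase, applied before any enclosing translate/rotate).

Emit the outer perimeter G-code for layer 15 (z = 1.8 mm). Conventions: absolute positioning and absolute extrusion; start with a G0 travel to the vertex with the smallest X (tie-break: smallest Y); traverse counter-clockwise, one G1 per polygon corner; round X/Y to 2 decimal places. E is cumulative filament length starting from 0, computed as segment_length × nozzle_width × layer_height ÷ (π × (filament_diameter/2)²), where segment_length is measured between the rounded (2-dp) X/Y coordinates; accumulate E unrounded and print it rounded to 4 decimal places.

At z = 1.8 mm: the r=9 cylinder gives a regular 8-gon of circumradius 9 (constant along its height); the r=5.5 cylinder at (5.5, 0) contributes a regular 8-gon of circumradius 5.5; Taking the first minus the rest: starting from the r=9 cylinder, the r=5.5 cylinder at (5.5, 0) partially overlaps it — only the 68.00 mm² overlap (of its 85.56 mm²) is removed, clipping the outline — 1 connected region. The outline is a single polygon with 14 vertices. Extrusion per mm of travel: 0.8 × 0.12 / (π × 0.875²) = 0.039912. Accumulating E over each segment gives final E = 2.5753.

G0 X-9.00 Y0.00 Z1.80
G1 X-6.36 Y-6.36 E0.2748
G1 X0.00 Y-9.00 E0.5497
G1 X6.36 Y-6.36 E0.8245
G1 X6.97 Y-4.89 E0.8880
G1 X5.50 Y-5.50 E0.9516
G1 X1.61 Y-3.89 E1.1196
G1 X0.00 Y0.00 E1.2876
G1 X1.61 Y3.89 E1.4557
G1 X5.50 Y5.50 E1.6237
G1 X6.97 Y4.89 E1.6872
G1 X6.36 Y6.36 E1.7507
G1 X0.00 Y9.00 E2.0256
G1 X-6.36 Y6.36 E2.3004
G1 X-9.00 Y0.00 E2.5753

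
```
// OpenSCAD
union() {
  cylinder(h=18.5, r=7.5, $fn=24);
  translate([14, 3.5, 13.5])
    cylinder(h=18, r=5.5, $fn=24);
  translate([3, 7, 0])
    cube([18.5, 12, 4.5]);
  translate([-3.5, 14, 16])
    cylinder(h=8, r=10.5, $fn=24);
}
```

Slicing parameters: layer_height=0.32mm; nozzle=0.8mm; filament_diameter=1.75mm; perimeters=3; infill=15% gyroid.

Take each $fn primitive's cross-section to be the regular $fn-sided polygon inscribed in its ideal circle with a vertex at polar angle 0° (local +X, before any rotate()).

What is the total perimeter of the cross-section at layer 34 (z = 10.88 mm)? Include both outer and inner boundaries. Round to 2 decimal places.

46.99 mm

At z = 10.88 mm: the cylinder: section is a regular 24-gon, circumradius r=7.5 (perimeter = 2·24·7.500·sin(180°/24) = 46.99 mm); the cylinder at (14, 3.5) does not reach this height (z outside [13.5, 31.5]); the cube at (3, 7) is not intersected at this z (z outside [0, 4.5]); the cylinder at (-3.5, 14) is not intersected at this z (z outside [16, 24]); Merging all regions: only the r=7.5 cylinder is present, so the union is just that shape — boundary = 46.99 mm. Overall, the cross-section is a single solid region. Total boundary length (outer) = 46.99 mm.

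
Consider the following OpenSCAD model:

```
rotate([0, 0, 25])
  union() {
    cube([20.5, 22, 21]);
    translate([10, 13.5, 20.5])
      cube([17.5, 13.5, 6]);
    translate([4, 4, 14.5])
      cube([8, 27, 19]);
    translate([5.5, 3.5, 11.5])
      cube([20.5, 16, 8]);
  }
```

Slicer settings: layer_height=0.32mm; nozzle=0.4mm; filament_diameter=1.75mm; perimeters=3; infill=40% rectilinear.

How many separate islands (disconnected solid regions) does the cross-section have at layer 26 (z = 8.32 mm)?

1

At z = 8.32 mm: the cube (footprint 20.5×22) is included at this height; the cube at (10, 13.5) is not intersected at this z (z outside [20.5, 26.5]); the cube at (4, 4) is not intersected at this z (z outside [14.5, 33.5]); the cube at (5.5, 3.5) does not reach this height (z outside [11.5, 19.5]); Combining (union): only the 20.5×22 cube is present, so the union is just that shape — 1 connected region; (rotated 25° about Z; rotation is an isometry so areas/perimeters/island counts are preserved). Overall, the cross-section is a single solid region. Island count = 1.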